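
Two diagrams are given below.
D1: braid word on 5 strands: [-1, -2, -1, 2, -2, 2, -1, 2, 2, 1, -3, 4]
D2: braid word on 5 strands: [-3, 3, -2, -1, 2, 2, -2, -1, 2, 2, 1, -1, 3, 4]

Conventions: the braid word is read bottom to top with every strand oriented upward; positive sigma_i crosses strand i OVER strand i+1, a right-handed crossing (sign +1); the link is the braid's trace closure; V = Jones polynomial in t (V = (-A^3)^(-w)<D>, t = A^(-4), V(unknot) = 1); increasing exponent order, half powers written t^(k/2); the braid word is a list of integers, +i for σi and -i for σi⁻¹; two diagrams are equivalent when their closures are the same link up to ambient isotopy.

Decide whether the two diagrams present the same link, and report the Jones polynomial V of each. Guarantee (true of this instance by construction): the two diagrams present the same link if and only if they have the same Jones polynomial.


same link: yes
V(D1) = t^-2 - t^-1 + 1 - t + t^2  [12 crossings, <D> = A^-8 - A^-4 + 1 - A^4 + A^8, w = 0]
D2 (bracket A^-2 - A^2 + A^6 - A^10 + A^14; 14 crossings at w = +2): V = t^-2 - t^-1 + 1 - t + t^2
note: D2 (14 crossings) and D1 (12) are Markov-related braid presentations


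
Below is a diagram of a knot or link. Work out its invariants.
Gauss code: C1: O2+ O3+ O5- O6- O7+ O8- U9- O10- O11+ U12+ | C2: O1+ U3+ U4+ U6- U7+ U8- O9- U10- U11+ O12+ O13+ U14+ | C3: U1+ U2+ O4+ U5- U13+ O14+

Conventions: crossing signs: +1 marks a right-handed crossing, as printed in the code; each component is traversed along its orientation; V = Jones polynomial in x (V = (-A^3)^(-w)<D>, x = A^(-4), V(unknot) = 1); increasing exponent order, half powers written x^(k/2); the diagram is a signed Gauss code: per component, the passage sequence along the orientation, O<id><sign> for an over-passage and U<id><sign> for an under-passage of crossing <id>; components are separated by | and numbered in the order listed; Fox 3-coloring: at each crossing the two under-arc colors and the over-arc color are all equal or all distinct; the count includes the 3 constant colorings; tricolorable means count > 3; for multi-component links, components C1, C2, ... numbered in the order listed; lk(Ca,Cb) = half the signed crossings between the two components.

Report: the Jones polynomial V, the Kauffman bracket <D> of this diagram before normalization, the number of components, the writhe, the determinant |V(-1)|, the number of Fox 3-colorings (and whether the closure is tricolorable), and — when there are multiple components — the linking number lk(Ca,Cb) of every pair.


V(x) = x + x^2 + x^3 + x^6
bracket: A^-12 + 1 + A^4 + A^8, w = +4
3 components, writhe +4, over 14 crossings
lk(C1,C2) = 0
linking number lk(C1,C3) = 0
lk(C2,C3): +2
det 0, colorings 9 of 3^14 — tricolorable
observation: summing lk over 3 pairs gives +2


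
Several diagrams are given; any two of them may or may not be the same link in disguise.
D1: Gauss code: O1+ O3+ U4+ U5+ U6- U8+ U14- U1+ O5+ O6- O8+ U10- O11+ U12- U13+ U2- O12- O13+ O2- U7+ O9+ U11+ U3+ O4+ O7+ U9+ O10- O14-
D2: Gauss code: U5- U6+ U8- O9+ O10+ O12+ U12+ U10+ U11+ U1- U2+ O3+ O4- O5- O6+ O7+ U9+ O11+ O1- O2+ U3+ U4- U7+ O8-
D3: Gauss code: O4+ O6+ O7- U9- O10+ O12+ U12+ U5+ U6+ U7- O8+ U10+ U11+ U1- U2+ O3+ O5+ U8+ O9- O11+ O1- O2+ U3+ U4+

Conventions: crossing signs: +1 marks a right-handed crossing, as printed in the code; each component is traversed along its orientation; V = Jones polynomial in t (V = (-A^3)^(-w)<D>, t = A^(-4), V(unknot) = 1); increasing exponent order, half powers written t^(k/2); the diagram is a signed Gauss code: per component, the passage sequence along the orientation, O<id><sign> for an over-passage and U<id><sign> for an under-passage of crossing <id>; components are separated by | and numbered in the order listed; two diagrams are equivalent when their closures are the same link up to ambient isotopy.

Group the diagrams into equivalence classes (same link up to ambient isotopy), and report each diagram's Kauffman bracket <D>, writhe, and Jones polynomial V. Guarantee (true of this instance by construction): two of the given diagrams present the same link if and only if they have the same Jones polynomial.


grouping into links: {D1, D3} | {D2}
V(D1) = t - t^2 + 2t^3 - t^4 + t^5 - t^6  (w +4, c 14, <D> = -A^-12 + A^-8 - A^-4 + 2 - A^4 + A^8)
V(D2) = t + t^3 - t^4  (w +4, c 12, <D> = -A^-4 + 1 + A^8)
V(D3) = t - t^2 + 2t^3 - t^4 + t^5 - t^6  (w +6, c 12, <D> = -A^-6 + A^-2 - A^2 + 2A^6 - A^10 + A^14)
key observation: comparing 3 Jones polynomials yields 2 groups


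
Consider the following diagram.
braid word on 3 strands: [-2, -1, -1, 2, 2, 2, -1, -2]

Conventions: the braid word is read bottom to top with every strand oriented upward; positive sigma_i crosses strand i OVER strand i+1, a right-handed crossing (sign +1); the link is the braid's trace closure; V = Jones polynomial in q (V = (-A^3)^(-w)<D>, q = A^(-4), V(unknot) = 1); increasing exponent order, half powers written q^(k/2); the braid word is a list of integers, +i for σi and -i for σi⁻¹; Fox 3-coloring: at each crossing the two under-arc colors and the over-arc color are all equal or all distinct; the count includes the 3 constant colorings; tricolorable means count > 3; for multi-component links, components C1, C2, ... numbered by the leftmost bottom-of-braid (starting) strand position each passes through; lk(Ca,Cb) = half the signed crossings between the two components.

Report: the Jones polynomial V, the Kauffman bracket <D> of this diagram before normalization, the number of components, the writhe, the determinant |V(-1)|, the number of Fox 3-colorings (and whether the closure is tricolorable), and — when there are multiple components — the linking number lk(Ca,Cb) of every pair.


V = -q^-5 + q^-4 - q^-3 + 2q^-2 - q^-1 + 2 - q
<D> = -A^-10 + 2A^-6 - A^-2 + 2A^2 - A^6 + A^10 - A^14 (w = -2)
1 component over 8 crossings, w = -2
9 Fox colorings among 3^8, |V(-1)| = 9: tricolorable
why: |V(-1)| = 9: so tricolorable, since 3 divides 9


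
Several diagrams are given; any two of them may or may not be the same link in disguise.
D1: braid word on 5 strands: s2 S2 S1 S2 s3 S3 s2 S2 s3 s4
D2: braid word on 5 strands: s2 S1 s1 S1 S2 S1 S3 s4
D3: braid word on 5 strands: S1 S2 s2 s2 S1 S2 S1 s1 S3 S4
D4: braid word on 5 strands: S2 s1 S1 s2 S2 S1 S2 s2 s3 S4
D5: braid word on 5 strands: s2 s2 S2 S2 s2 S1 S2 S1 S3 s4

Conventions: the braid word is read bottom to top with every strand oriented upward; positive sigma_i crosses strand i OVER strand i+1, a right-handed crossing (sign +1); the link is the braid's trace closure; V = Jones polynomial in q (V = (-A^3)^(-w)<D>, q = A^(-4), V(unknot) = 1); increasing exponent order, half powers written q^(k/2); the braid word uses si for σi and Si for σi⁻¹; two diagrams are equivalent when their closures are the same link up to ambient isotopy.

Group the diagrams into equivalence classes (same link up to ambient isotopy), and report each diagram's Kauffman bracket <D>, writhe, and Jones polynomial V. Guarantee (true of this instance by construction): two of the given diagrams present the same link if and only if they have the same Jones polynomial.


classes: {D1, D2, D3, D4, D5}
V(D1) = 1  [10 crossings, <D> = 1, w = 0]
D2 (bracket A^-6; 8 crossings at w = -2): V = 1
V(D3) = 1  [10 crossings, <D> = A^-12, w = -4]
V(D4) = 1  [10 crossings, <D> = A^-6, w = -2]
V(D5) = 1  [10 crossings, <D> = A^-6, w = -2]
insight: all 5 diagrams share one V(q), hence one class


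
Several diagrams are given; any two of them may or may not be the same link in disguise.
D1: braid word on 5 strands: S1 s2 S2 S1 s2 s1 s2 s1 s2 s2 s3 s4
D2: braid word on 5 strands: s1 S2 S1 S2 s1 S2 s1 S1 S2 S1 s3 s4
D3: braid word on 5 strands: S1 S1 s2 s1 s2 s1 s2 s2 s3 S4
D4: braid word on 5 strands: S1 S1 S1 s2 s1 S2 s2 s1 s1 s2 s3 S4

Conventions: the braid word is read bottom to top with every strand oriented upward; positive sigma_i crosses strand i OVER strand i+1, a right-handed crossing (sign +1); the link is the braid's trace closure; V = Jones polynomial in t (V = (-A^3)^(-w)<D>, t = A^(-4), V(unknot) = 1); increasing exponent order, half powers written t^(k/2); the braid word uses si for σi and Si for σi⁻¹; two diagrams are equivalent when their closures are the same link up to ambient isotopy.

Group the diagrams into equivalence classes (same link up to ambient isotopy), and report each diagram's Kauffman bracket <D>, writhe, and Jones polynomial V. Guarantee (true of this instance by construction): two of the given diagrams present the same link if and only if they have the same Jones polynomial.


grouping into links: {D1, D3} | {D2} | {D4}
V(D1) = t - t^2 + 2t^3 - t^4 + t^5 - t^6  (w +6, c 12, <D> = -A^-6 + A^-2 - A^2 + 2A^6 - A^10 + A^14)
D2 (bracket A^-2 + A^6 - A^10; 12 crossings at w = -2): V = -t^-4 + t^-3 + t^-1
V(D3) = t - t^2 + 2t^3 - t^4 + t^5 - t^6  [10 crossings, <D> = -A^-12 + A^-8 - A^-4 + 2 - A^4 + A^8, w = +4]
V(D4) = -t^-1 + 2 - t + 2t^2 - t^3 + t^4 - t^5  (w +2, c 12, <D> = -A^-14 + A^-10 - A^-6 + 2A^-2 - A^2 + 2A^6 - A^10)
why: V(t) takes 3 values over 4 diagrams, fixing the grouping


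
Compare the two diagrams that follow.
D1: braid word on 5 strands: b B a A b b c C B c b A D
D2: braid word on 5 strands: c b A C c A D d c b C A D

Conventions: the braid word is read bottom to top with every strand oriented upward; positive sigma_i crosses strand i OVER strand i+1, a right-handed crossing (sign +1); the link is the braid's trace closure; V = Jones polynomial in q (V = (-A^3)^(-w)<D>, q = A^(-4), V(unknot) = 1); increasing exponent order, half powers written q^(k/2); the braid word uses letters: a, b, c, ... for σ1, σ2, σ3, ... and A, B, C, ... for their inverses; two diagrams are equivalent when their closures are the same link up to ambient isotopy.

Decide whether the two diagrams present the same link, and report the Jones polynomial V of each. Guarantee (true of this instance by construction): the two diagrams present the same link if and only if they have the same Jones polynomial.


equivalent: no
V(D1) = -q^(1/2) - q^(5/2)  (w +1, c 13, <D> = A^-7 + A)
D2 (bracket A^-9 - A^-5 + 2A^-1 - A^3 + 2A^7 - A^11; 13 crossings at w = -1): V = q^(-7/2) - 2q^(-5/2) + q^(-3/2) - 2q^(-1/2) + q^(1/2) - q^(3/2)
why: 2 values of V(q) split the 2 diagrams


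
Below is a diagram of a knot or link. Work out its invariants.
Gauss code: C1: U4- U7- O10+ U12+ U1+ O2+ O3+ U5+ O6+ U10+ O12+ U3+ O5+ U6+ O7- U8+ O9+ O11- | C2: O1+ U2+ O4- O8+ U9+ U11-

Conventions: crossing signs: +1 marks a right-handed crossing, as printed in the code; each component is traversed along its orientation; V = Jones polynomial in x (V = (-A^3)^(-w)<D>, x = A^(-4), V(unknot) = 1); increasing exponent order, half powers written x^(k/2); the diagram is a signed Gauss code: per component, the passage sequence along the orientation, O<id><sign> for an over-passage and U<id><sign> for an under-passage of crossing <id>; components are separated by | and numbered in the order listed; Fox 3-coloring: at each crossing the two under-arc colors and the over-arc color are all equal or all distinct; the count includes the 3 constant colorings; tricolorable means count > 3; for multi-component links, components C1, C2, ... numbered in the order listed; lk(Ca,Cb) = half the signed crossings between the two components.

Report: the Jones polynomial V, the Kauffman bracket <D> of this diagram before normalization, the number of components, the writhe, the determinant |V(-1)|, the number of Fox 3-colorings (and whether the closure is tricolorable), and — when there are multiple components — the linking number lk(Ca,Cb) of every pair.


Jones polynomial: V(x) = -x^(5/2) - 2x^(9/2) + x^(11/2) - 2x^(13/2) + 2x^(15/2) - x^(17/2) + x^(19/2)
<D> = A^-20 - A^-16 + 2A^-12 - 2A^-8 + A^-4 - 2 - A^8; writhe +6
components 2, writhe +6 (12 crossings)
linking number lk(C1,C2) = +1
3-colorings: 3 of 3^12, det 10 — not tricolorable
note: summing lk over 1 pair gives +1


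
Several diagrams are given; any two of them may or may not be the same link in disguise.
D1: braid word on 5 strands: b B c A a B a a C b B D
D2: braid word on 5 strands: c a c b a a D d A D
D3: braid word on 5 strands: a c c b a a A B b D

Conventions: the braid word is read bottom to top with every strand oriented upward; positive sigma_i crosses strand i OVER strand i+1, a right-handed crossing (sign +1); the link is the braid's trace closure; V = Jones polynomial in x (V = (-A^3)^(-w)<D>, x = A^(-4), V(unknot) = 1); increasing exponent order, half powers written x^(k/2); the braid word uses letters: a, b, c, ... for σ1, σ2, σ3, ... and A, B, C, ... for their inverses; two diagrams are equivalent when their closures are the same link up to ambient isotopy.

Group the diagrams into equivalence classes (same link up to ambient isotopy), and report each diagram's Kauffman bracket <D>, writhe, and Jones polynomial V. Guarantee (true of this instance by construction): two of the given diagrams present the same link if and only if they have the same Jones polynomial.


equivalence classes: {D1} | {D2, D3}
D1 (bracket A^-12 + A^-8 + A^-4 + 1; 12 crossings at w = 0): V = 1 + x + x^2 + x^3
D2 (bracket A^-8 + 2 + A^8; 10 crossings at w = +4): V = x + 2x^3 + x^5
V(D3) = x + 2x^3 + x^5  (w +4, c 10, <D> = A^-8 + 2 + A^8)
observation: 2 classes among 3 diagrams; unequal V(x) rules out equality


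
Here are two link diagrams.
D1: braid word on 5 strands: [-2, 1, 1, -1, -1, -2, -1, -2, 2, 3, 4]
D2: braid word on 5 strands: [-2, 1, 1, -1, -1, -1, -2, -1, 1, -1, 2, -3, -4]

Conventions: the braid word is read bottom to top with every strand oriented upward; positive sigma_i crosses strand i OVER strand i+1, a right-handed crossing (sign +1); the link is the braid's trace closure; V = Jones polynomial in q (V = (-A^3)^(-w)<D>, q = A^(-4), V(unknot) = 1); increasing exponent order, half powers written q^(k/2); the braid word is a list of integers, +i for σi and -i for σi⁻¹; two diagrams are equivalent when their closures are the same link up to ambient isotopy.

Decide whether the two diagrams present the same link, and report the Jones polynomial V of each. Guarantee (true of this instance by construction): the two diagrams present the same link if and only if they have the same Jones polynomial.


same link: yes
V(D1) = -q^(-5/2) - q^(-1/2)  [11 crossings, <D> = A^-1 + A^7, w = -1]
V(D2) = -q^(-5/2) - q^(-1/2)  (w -5, c 13, <D> = A^-13 + A^-5)
note: Markov moves rewrite D1 (11 crossings) into D2 (13)


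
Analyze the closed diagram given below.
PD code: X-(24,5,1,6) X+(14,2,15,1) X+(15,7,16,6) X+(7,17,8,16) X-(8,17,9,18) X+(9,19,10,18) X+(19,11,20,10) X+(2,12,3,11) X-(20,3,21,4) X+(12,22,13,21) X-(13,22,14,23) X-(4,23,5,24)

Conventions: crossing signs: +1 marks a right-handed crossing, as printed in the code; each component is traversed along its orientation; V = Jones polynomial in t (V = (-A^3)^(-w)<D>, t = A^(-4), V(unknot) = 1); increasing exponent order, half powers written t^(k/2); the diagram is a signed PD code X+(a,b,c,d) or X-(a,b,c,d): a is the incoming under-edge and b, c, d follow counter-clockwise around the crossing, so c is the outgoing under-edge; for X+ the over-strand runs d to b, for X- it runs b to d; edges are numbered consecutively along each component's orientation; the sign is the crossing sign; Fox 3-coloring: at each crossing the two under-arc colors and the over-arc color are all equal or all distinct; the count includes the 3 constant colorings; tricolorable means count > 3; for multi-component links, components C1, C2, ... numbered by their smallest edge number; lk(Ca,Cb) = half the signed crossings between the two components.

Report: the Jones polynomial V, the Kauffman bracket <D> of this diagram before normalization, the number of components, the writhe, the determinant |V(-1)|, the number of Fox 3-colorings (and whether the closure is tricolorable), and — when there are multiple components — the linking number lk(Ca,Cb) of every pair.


V(t) = -t^-1 + 2 - t + 2t^2 - t^3 + t^4 - t^5
bracket: -A^-14 + A^-10 - A^-6 + 2A^-2 - A^2 + 2A^6 - A^10, w = +2
1 component, writhe +2, over 12 crossings
det 9, colorings 9 of 3^12 — tricolorable
observation: w = +2 shifts under R1 moves; the (-A^3)^(-2) factor cancels that in V


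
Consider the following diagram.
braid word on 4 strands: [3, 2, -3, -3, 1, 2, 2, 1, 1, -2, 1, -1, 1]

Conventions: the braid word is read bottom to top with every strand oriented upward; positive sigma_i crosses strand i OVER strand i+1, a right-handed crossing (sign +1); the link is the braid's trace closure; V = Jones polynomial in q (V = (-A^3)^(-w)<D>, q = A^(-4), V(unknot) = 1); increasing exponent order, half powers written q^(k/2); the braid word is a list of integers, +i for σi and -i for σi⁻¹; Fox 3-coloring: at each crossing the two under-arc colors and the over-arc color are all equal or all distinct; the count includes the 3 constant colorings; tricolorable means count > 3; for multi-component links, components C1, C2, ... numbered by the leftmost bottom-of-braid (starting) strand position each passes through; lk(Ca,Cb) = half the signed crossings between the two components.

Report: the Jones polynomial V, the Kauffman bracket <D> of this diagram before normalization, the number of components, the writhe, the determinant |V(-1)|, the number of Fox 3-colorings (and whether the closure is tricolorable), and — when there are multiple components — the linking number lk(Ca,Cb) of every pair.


Jones polynomial: V(q) = 2q - 2q^2 + 3q^3 - 3q^4 + 2q^5 - 2q^6 + q^7
<D> = -A^-13 + 2A^-9 - 2A^-5 + 3A^-1 - 3A^3 + 2A^7 - 2A^11; writhe +5
components 1, writhe +5 (13 crossings)
3-colorings: 9 of 3^13, det 15 — tricolorable
note: w = +5 shifts under R1 moves; the (-A^3)^(-5) factor cancels that in V


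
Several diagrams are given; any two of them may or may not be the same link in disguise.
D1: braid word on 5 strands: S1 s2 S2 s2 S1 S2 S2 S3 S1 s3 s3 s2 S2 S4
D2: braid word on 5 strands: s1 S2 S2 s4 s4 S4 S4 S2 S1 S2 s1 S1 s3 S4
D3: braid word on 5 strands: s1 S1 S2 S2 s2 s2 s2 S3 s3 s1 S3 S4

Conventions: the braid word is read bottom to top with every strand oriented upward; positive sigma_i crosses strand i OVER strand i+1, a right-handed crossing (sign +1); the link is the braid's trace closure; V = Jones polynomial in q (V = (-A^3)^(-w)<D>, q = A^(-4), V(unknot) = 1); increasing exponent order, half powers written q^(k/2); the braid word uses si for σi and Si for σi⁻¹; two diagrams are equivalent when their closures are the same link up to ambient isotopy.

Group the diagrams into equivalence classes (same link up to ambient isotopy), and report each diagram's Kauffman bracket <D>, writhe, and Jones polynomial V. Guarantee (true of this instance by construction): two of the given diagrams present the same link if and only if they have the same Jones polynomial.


classes: {D1} | {D2} | {D3}
V(D1) = -q^-6 + q^-5 - q^-4 + 2q^-3 - q^-2 + q^-1  [14 crossings, <D> = A^-8 - A^-4 + 2 - A^4 + A^8 - A^12, w = -4]
V(D2) = -q^-4 + q^-3 + q^-1  [14 crossings, <D> = A^-8 + 1 - A^4, w = -4]
V(D3) = 1  (w 0, c 12, <D> = 1)
insight: V(q) takes 3 values over 3 diagrams, fixing the grouping


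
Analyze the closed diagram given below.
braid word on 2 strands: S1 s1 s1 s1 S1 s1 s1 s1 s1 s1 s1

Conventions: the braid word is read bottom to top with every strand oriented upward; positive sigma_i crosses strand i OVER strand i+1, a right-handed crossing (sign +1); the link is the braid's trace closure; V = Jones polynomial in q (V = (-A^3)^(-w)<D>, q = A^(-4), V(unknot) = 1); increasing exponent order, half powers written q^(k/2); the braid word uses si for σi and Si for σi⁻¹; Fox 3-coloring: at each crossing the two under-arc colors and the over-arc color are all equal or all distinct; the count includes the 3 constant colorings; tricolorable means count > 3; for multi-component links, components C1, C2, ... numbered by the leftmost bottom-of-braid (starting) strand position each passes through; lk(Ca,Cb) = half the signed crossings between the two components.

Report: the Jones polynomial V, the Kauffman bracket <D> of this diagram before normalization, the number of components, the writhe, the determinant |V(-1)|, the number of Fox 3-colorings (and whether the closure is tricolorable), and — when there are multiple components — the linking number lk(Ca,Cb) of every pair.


V = q^3 + q^5 - q^6 + q^7 - q^8 + q^9 - q^10
<D> = A^-19 - A^-15 + A^-11 - A^-7 + A^-3 - A - A^9 (w = +7)
1 component over 11 crossings, w = +7
3 Fox colorings among 3^11, |V(-1)| = 7: not tricolorable
why: free reduction leaves σ1 σ1 σ1 σ1 σ1 σ1 σ1 of the original 11 letters


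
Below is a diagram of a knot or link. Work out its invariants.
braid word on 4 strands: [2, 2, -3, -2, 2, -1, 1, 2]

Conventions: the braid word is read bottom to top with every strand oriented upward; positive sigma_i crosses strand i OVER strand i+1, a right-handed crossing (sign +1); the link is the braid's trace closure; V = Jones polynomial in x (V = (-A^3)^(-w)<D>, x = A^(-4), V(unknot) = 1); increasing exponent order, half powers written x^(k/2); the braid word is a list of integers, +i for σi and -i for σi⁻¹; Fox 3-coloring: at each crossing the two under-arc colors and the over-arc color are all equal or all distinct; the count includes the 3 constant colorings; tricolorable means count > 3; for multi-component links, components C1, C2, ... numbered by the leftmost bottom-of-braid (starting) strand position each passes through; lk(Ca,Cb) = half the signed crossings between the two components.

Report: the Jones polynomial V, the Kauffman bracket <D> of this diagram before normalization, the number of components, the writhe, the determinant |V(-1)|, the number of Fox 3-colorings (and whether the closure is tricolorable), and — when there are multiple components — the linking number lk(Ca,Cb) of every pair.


V(x) = -x^(1/2) - x^(3/2) - x^(5/2) + x^(9/2)
bracket: A^-12 - A^-4 - 1 - A^4, w = +2
2 components, writhe +2, over 8 crossings
lk(C1,C2) = 0
det 0, colorings 27 of 3^8 — tricolorable
observation: all 2 components of this link are unlinked algebraically


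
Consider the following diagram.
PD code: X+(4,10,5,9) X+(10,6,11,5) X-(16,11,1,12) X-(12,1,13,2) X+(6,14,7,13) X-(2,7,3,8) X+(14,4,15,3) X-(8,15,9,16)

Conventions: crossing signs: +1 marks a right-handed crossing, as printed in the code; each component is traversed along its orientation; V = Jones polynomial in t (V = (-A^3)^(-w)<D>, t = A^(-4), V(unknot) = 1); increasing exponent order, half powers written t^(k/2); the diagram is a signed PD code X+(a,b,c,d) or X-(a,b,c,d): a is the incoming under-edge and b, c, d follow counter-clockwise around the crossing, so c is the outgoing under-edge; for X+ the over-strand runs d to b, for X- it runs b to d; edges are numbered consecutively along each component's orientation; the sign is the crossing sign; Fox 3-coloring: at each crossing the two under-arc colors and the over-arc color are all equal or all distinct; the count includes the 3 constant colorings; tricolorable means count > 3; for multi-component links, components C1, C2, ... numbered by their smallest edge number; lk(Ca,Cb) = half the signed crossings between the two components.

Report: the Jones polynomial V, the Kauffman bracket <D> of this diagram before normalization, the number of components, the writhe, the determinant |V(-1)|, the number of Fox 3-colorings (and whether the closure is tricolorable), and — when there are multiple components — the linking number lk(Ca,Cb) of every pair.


V = t^-4 - 3t^-3 + 5t^-2 - 6t^-1 + 7 - 6t + 5t^2 - 3t^3 + t^4
<D> = A^-16 - 3A^-12 + 5A^-8 - 6A^-4 + 7 - 6A^4 + 5A^8 - 3A^12 + A^16 (w = 0)
1 component over 8 crossings, w = 0
3 Fox colorings among 3^8, |V(-1)| = 37: not tricolorable
why: w = 0 (over 8 crossings) is diagram-only; (-A^3)^(0) removes it from V


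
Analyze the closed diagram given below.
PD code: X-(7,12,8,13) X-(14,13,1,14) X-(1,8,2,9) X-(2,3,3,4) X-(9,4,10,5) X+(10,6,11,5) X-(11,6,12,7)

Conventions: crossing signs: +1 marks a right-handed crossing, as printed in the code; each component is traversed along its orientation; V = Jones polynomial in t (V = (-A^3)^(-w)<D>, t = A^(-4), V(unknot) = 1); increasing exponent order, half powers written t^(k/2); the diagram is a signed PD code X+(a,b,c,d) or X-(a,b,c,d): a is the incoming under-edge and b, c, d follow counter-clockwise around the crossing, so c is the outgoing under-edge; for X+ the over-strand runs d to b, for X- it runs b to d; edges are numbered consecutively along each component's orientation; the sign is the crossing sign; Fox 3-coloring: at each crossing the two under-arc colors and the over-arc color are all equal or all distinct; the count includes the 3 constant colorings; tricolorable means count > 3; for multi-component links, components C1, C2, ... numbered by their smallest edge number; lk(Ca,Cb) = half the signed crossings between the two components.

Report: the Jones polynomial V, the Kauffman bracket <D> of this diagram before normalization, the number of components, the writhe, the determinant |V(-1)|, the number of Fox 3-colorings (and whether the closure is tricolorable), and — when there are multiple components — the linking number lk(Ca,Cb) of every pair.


V = -t^-4 + t^-3 + t^-1
<D> = -A^-11 - A^-3 + A (w = -5)
1 component over 7 crossings, w = -5
9 Fox colorings among 3^7, |V(-1)| = 3: tricolorable
why: the span of V is 3, forcing >= 3 crossings in any diagram


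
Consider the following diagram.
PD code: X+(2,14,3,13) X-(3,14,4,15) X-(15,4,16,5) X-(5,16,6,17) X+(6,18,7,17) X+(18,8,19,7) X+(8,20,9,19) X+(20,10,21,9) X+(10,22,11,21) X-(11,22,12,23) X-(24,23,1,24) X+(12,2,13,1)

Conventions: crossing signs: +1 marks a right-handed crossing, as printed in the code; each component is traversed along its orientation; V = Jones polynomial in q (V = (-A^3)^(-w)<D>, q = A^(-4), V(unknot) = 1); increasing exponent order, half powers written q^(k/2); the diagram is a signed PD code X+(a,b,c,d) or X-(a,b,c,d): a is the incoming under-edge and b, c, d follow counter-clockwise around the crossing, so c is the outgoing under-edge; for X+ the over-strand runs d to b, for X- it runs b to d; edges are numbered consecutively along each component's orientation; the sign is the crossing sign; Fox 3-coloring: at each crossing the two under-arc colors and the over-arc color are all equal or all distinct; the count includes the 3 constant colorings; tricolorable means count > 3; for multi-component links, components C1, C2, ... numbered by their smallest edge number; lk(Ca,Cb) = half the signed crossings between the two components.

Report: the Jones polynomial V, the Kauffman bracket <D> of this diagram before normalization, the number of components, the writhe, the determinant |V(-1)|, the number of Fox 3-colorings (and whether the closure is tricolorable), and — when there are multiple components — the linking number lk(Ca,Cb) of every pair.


V = q + q^3 - q^4
<D> = -A^-10 + A^-6 + A^2 (w = +2)
1 component over 12 crossings, w = +2
9 Fox colorings among 3^12, |V(-1)| = 3: tricolorable
why: w = +2 shifts under R1 moves; the (-A^3)^(-2) factor cancels that in V


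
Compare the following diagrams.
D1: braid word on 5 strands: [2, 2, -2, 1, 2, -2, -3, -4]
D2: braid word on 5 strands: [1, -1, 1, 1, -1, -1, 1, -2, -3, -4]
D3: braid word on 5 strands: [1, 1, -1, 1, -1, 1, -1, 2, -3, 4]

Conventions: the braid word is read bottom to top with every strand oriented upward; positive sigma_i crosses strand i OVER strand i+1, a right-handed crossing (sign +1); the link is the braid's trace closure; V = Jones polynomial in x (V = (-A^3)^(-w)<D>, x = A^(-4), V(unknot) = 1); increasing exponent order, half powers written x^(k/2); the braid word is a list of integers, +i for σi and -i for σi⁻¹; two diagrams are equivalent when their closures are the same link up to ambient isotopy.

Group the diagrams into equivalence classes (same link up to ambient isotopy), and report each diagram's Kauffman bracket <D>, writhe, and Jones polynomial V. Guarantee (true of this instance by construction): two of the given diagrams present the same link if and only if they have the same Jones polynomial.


equivalence classes: {D1, D2, D3}
D1 (bracket 1; 8 crossings at w = 0): V = 1
D2 (bracket A^-6; 10 crossings at w = -2): V = 1
V(D3) = 1  (w +2, c 10, <D> = A^6)
observation: one V(x) for all 3 diagrams — one class (guaranteed)


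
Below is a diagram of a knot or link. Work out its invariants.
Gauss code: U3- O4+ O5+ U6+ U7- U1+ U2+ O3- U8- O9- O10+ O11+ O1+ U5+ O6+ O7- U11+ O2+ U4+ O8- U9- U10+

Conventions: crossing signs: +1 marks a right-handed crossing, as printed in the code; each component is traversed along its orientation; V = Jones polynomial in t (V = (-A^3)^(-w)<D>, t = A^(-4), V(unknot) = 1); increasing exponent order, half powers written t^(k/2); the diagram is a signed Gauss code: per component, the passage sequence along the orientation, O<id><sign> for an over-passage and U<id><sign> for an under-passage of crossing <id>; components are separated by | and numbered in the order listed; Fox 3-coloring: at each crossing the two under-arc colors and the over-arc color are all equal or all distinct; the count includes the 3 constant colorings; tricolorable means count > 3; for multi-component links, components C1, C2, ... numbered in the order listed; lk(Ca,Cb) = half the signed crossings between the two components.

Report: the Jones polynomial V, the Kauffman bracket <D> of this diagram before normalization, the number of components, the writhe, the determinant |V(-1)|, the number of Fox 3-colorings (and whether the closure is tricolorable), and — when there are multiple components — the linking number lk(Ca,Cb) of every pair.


V = t^-1 - 1 + 2t - 2t^2 + 2t^3 - 2t^4 + t^5
<D> = -A^-11 + 2A^-7 - 2A^-3 + 2A - 2A^5 + A^9 - A^13 (w = +3)
1 component over 11 crossings, w = +3
3 Fox colorings among 3^11, |V(-1)| = 11: not tricolorable
why: the span of V is 6, forcing >= 6 crossings in any diagram


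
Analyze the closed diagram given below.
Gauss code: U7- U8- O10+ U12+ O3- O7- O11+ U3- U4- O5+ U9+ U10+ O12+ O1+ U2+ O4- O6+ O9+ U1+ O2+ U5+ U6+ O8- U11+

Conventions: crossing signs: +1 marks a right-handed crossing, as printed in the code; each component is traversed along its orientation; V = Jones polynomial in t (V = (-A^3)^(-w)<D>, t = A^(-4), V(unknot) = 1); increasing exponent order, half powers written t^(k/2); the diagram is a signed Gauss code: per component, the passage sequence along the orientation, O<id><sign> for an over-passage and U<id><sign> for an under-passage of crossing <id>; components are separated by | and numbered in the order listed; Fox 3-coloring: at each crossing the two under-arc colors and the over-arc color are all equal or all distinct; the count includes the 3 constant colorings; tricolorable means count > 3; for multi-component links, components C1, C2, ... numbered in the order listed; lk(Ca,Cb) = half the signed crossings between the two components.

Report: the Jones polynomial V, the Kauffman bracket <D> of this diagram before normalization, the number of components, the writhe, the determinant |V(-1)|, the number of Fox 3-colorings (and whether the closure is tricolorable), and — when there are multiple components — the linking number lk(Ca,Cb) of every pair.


V(t) = t^2 + 2t^4 - 2t^5 + t^6 - 2t^7 + t^8
bracket: A^-20 - 2A^-16 + A^-12 - 2A^-8 + 2A^-4 + A^4, w = +4
1 component, writhe +4, over 12 crossings
det 9, colorings 27 of 3^12 — tricolorable
observation: the span of V is 6, forcing >= 6 crossings in any diagram


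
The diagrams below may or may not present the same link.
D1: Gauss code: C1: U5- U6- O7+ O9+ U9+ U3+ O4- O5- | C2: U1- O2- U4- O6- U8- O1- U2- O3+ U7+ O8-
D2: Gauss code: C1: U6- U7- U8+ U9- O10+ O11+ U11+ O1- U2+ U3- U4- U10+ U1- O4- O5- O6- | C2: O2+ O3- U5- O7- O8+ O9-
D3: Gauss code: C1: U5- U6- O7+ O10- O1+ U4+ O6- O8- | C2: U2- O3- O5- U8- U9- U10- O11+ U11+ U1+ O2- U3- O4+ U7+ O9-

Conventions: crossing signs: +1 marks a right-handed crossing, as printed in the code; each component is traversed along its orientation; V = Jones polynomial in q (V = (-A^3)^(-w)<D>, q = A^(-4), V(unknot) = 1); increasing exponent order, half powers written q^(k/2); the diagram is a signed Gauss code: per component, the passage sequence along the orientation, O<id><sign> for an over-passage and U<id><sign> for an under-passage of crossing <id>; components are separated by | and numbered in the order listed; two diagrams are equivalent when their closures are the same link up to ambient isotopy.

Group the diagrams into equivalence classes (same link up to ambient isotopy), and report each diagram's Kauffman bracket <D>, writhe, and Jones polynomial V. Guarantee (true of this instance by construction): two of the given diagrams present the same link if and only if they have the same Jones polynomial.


equivalence classes: {D1, D3} | {D2}
D1 (bracket A^-11 - A^-7 + 3A^-3 - 2A + 3A^5 - 3A^9 + 2A^13 - A^17; 9 crossings at w = -3): V = q^(-13/2) - 2q^(-11/2) + 3q^(-9/2) - 3q^(-7/2) + 2q^(-5/2) - 3q^(-3/2) + q^(-1/2) - q^(1/2)
D2 (bracket A^-7 + A; 11 crossings at w = -3): V = -q^(-5/2) - q^(-1/2)
D3 (bracket A^-11 - A^-7 + 3A^-3 - 2A + 3A^5 - 3A^9 + 2A^13 - A^17; 11 crossings at w = -3): V = q^(-13/2) - 2q^(-11/2) + 3q^(-9/2) - 3q^(-7/2) + 2q^(-5/2) - 3q^(-3/2) + q^(-1/2) - q^(1/2)
key observation: V(q) takes 2 values over 3 diagrams, fixing the grouping


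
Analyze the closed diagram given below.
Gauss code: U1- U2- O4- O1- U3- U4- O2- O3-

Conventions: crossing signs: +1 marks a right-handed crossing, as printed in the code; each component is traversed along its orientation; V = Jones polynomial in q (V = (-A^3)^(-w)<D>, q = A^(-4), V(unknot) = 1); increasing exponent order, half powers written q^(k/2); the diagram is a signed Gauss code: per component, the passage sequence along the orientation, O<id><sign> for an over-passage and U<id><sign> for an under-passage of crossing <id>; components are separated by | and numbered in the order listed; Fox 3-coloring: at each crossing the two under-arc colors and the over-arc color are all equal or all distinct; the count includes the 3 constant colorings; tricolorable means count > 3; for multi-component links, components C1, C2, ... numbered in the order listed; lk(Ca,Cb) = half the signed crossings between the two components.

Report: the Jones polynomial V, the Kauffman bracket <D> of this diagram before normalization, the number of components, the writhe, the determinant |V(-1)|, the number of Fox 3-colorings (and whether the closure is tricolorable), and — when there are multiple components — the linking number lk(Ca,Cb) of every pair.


V(q) = -q^-4 + q^-3 + q^-1
bracket: A^-8 + 1 - A^4, w = -4
1 component, writhe -4, over 4 crossings
det 3, colorings 9 of 3^4 — tricolorable
observation: V spans 3 powers of q: at least 3 crossings in any diagram


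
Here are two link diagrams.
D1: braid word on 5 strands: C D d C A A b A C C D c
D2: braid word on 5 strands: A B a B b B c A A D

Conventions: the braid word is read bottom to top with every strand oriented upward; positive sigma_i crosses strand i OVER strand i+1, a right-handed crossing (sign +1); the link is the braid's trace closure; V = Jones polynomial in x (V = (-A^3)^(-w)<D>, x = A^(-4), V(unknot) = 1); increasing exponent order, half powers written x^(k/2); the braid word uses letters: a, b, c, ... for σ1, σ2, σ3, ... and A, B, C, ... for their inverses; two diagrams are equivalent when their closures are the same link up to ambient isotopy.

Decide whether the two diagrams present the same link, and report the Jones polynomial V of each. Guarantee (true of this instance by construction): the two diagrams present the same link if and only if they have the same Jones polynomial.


equivalent: no
D1 (bracket A^-10 + 2A^-2 - 2A^2 + A^6 - 2A^10 + A^14; 12 crossings at w = -6): V = x^-8 - 2x^-7 + x^-6 - 2x^-5 + 2x^-4 + x^-2
V(D2) = -x^-6 + x^-5 - x^-4 + 2x^-3 - x^-2 + x^-1  (w -4, c 10, <D> = A^-8 - A^-4 + 2 - A^4 + A^8 - A^12)
key observation: 2 values of V(x) split the 2 diagrams


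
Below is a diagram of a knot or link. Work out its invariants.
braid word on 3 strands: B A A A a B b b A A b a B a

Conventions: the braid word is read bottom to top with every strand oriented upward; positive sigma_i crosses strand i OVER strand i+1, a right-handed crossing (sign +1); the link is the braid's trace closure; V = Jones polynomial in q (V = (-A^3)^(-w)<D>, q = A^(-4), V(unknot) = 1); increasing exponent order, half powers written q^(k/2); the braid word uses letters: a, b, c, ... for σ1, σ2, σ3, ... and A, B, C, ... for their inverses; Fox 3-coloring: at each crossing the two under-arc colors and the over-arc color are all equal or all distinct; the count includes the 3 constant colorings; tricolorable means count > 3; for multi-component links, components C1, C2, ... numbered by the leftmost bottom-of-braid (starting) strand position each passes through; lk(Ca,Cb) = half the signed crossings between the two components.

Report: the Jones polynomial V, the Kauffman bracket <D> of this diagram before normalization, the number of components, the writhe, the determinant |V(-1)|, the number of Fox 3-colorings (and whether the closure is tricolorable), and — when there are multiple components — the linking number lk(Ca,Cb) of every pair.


Jones polynomial: V(q) = -q^-6 + 2q^-5 - 3q^-4 + 4q^-3 - 4q^-2 + 4q^-1 - 2 + 2q - q^2
<D> = -A^-14 + 2A^-10 - 2A^-6 + 4A^-2 - 4A^2 + 4A^6 - 3A^10 + 2A^14 - A^18; writhe -2
components 1, writhe -2 (14 crossings)
3-colorings: 3 of 3^14, det 23 — not tricolorable
note: V spans 8 powers of q: at least 8 crossings in any diagram


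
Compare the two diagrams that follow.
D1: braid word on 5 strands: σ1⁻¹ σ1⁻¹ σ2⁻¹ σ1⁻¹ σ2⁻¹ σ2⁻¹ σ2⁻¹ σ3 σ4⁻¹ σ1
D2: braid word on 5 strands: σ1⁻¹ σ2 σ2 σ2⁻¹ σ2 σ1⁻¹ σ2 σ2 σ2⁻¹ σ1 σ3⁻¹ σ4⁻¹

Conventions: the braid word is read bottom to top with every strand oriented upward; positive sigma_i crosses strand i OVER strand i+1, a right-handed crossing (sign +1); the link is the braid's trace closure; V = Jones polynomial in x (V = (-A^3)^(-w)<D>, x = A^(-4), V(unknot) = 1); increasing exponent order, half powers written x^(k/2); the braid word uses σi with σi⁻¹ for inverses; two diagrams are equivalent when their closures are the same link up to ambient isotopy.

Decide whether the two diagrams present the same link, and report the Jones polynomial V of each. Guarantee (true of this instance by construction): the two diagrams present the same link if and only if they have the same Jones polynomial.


equivalent: no
D1 (bracket A^-10 + A^-2 - A^2 + A^6 - A^10; 10 crossings at w = -6): V = -x^-7 + x^-6 - x^-5 + x^-4 + x^-2
V(D2) = x + x^3 - x^4  [12 crossings, <D> = -A^-16 + A^-12 + A^-4, w = 0]
observation: 2 values of V(x) split the 2 diagrams


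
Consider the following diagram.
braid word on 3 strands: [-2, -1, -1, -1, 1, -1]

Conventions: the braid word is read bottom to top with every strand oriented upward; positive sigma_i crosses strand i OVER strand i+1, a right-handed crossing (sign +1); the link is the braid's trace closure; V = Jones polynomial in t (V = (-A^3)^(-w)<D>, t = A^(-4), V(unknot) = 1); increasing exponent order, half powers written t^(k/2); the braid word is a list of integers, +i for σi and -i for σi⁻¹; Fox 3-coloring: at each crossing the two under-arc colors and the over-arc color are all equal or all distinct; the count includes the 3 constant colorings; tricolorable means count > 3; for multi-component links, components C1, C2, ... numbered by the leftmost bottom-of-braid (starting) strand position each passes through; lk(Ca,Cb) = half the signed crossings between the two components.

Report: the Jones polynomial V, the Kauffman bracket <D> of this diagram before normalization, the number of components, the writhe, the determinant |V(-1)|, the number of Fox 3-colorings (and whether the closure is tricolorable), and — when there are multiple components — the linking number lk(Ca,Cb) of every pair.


V = -t^-4 + t^-3 + t^-1
<D> = A^-8 + 1 - A^4 (w = -4)
1 component over 6 crossings, w = -4
9 Fox colorings among 3^6, |V(-1)| = 3: tricolorable
why: |V(-1)| = 3: so tricolorable, since 3 divides 3
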